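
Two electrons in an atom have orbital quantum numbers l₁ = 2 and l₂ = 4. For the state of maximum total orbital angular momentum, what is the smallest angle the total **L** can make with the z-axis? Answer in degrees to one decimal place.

By the triangle rule, |l₁ − l₂| ≤ L ≤ l₁ + l₂.
So L can be 2, 3, 4, 5, 6.
The maximum is L = 6, with |L_tot| = ℏ√(6·7) = √42 ℏ.
The minimum angle with z is arccos(6/√42) ≈ 22.2°.

θ_min ≈ 22.2°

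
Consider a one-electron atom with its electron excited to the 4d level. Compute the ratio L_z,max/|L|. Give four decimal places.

L_z,max/|L| = 0.8165

The 4d level has l = 2.
|L| = √6 ℏ ≈ 2.4495ℏ, while L_z,max = lℏ = 2ℏ.
L_z,max/|L| = 2/√6 = 0.8165.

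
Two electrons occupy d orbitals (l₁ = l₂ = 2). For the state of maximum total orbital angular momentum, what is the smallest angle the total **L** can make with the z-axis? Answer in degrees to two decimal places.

Angular momentum addition gives L = |l₁ − l₂|, …, l₁ + l₂.
So L can be 0, 1, 2, 3, 4.
The maximum is L = 4, with |L_tot| = ℏ√(4·5) = 2√5 ℏ.
The minimum angle with z is arccos(4/√20) ≈ 26.57°.

θ_min ≈ 26.57°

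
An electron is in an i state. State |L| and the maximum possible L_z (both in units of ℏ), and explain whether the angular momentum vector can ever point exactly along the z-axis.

No: L_z,max = 6ℏ < |L| = √42 ℏ ≈ 6.481ℏ

For an i orbital, l = 6.
|L| = √42 ℏ ≈ 6.4807ℏ, while L_z,max = lℏ = 6ℏ.
Since |L| > L_z,max, the vector can never point exactly along z; the closest it comes is θ_min = arccos(6/√42) ≈ 22.2°.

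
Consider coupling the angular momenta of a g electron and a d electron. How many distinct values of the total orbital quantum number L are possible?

5

L runs from |4 − 2| = 2 to 4 + 2 = 6.
Allowed values: L = 2, 3, 4, 5, 6.
That is 5 values.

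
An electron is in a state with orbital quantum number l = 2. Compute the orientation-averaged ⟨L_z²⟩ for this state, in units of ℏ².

The allowed m_l values are -2, -1, 0, 1, 2.
Average of L_z² over 5 states: 10/5 ℏ² = 2 ℏ².

⟨L_z²⟩ = 2 ℏ²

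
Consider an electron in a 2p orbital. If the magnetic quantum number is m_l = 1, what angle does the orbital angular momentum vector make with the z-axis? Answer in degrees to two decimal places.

For 2p, l = 1.
|L| = √(l(l+1)) ℏ = √2 ℏ.
L_z = m_l ℏ = 1ℏ.
cos θ = L_z/|L| = 1/√2, so θ ≈ 45.00°.

θ ≈ 45.00°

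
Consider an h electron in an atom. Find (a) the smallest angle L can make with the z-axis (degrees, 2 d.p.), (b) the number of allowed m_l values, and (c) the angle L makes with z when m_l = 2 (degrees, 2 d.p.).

θ_min ≈ 24.09°; 11 values; θ(m_l=2) ≈ 68.58°

For an h orbital, l = 5.
cos θ_min = 5/√30, so θ_min ≈ 24.09°.
There are 2l+1 = 11 values of m_l.
For m_l = 2: cos θ = 2/√30, θ ≈ 68.58°.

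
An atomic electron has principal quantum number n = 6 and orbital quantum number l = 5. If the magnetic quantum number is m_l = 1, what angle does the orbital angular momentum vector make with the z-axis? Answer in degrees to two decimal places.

|L|² = l(l+1)ℏ² = 30ℏ², so |L| = √30 ℏ.
L_z = m_l ℏ = 1ℏ.
cos θ = L_z/|L| = 1/√30, so θ ≈ 79.48°.

θ ≈ 79.48°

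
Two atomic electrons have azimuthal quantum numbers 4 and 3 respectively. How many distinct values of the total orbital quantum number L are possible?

7

L runs from |4 − 3| = 1 to 4 + 3 = 7.
So L can be 1, 2, 3, 4, 5, 6, 7.
That is 7 values.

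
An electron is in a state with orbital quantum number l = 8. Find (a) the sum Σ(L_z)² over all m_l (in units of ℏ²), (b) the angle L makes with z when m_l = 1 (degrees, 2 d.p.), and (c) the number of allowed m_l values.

Σ m_l² = 408, so Σ(L_z)² = 408 ℏ².
For m_l = 1: cos θ = 1/√72, θ ≈ 83.23°.
There are 2l+1 = 17 values of m_l.

Σ(L_z)² = 408 ℏ²; θ(m_l=1) ≈ 83.23°; 17 values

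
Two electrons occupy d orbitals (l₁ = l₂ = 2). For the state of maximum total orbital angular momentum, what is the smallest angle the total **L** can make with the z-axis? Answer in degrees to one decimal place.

θ_min ≈ 26.6°

L runs from |2 − 2| = 0 to 2 + 2 = 4.
Allowed values: L = 0, 1, 2, 3, 4.
The maximum is L = 4, with |L_tot| = ℏ√(4·5) = 2√5 ℏ.
The minimum angle with z is arccos(4/√20) ≈ 26.6°.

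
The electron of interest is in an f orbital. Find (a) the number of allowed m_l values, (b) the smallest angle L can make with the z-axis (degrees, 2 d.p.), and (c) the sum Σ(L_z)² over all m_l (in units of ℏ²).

7 values; θ_min ≈ 30.00°; Σ(L_z)² = 28 ℏ²

The letter f corresponds to l = 3.
There are 2l+1 = 7 values of m_l.
cos θ_min = 3/√12, so θ_min ≈ 30.00°.
Σ m_l² = 28, so Σ(L_z)² = 28 ℏ².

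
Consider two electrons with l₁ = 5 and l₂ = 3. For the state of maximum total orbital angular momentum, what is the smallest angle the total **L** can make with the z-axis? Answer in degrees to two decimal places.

θ_min ≈ 19.47°

L runs from |5 − 3| = 2 to 5 + 3 = 8.
So L can be 2, 3, 4, 5, 6, 7, 8.
The maximum is L = 8, with |L_tot| = ℏ√(8·9) = 6√2 ℏ.
The minimum angle with z is arccos(8/√72) ≈ 19.47°.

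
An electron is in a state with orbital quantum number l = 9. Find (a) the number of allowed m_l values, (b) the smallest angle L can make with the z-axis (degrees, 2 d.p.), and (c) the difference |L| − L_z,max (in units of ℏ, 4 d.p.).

19 values; θ_min ≈ 18.43°; |L|−L_z,max ≈ 0.4868ℏ

There are 2l+1 = 19 values of m_l.
cos θ_min = 9/√90, so θ_min ≈ 18.43°.
|L| − L_z,max = (3√10 − 9)ℏ ≈ 0.4868ℏ.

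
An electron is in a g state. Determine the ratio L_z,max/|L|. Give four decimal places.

L_z,max/|L| = 0.8944

A g state has l = 4.
|L| = 2√5 ℏ ≈ 4.4721ℏ, while L_z,max = lℏ = 4ℏ.
L_z,max/|L| = 4/√20 = 0.8944.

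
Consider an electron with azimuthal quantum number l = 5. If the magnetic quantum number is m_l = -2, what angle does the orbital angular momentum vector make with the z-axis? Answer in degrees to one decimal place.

θ ≈ 111.4°

|L|² = l(l+1)ℏ² = 30ℏ², so |L| = √30 ℏ.
L_z = m_l ℏ = −2ℏ.
cos θ = L_z/|L| = -2/√30, so θ ≈ 111.4°.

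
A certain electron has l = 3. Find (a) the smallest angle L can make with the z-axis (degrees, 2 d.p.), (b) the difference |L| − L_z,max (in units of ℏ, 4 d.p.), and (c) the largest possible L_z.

θ_min ≈ 30.00°; |L|−L_z,max ≈ 0.4641ℏ; L_z,max = 3ℏ

cos θ_min = 3/√12, so θ_min ≈ 30.00°.
|L| − L_z,max = (2√3 − 3)ℏ ≈ 0.4641ℏ.
L_z,max = lℏ = 3ℏ.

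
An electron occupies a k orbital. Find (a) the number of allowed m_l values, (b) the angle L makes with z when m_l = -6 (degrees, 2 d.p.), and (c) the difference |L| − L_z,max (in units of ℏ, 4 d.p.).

15 values; θ(m_l=-6) ≈ 143.30°; |L|−L_z,max ≈ 0.4833ℏ

For a k orbital, l = 7.
There are 2l+1 = 15 values of m_l.
For m_l = -6: cos θ = -6/√56, θ ≈ 143.30°.
|L| − L_z,max = (2√14 − 7)ℏ ≈ 0.4833ℏ.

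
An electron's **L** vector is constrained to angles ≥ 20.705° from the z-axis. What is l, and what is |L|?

cos²θ_min = l/(l+1) = 0.8750.
Thus l = 0.8750/(1 − 0.8750) ≈ 7.
Then |L| = ℏ√(7·8) = 2√14 ℏ.

l = 7, |L| = 2√14 ℏ ≈ 7.483ℏ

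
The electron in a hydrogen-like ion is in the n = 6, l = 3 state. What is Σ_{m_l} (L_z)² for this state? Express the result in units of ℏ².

The allowed m_l values are -3, -2, -1, 0, 1, 2, 3.
Summing m² from −3 to 3: Σ m_l² = 28.

Σ(L_z)² = 28 ℏ²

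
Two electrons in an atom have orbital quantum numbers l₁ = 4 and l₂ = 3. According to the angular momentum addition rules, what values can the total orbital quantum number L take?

L = 1, 2, 3, 4, 5, 6, 7

L runs from |4 − 3| = 1 to 4 + 3 = 7.
Allowed values: L = 1, 2, 3, 4, 5, 6, 7.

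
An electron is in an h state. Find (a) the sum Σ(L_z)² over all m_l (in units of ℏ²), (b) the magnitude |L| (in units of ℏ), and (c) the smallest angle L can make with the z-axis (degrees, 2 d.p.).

The letter h corresponds to l = 5.
Σ m_l² = 110, so Σ(L_z)² = 110 ℏ².
|L| = ℏ√(5·6) = √30 ℏ ≈ 5.477ℏ.
cos θ_min = 5/√30, so θ_min ≈ 24.09°.

Σ(L_z)² = 110 ℏ²; |L| = √30 ℏ ≈ 5.477ℏ; θ_min ≈ 24.09°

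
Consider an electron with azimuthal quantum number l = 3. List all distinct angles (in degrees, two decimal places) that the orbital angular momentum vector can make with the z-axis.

|L| = ℏ√(l(l+1)) = 2√3 ℏ.
cos θ = m_l/√12 for each m_l ∈ {-3, -2, -1, 0, 1, 2, 3}.

θ ∈ {30.00°, 54.74°, 73.22°, 90.00°, 106.78°, 125.26°, 150.00°}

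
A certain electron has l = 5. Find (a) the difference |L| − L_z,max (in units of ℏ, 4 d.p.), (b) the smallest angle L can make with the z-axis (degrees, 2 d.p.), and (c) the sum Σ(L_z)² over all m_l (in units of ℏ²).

|L| − L_z,max = (√30 − 5)ℏ ≈ 0.4772ℏ.
cos θ_min = 5/√30, so θ_min ≈ 24.09°.
Σ m_l² = 110, so Σ(L_z)² = 110 ℏ².

|L|−L_z,max ≈ 0.4772ℏ; θ_min ≈ 24.09°; Σ(L_z)² = 110 ℏ²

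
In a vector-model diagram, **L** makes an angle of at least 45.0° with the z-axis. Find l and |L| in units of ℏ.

cos θ_min = l/√(l(l+1)) = √(l/(l+1)), so l/(l+1) = cos²(45.0°) = 0.5000.
Solving: l = 1.
Then |L| = ℏ√(1·2) = √2 ℏ.

l = 1, |L| = √2 ℏ ≈ 1.414ℏ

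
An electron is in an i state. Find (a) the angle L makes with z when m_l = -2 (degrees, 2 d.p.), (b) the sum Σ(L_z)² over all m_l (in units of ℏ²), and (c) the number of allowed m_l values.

θ(m_l=-2) ≈ 107.98°; Σ(L_z)² = 182 ℏ²; 13 values

For an i orbital, l = 6.
For m_l = -2: cos θ = -2/√42, θ ≈ 107.98°.
Σ m_l² = 182, so Σ(L_z)² = 182 ℏ².
There are 2l+1 = 13 values of m_l.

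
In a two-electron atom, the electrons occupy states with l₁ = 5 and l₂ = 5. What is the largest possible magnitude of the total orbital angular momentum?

Angular momentum addition gives L = |l₁ − l₂|, …, l₁ + l₂.
L ∈ {0, 1, 2, 3, 4, 5, 6, 7, 8, 9, 10}.
The largest magnitude corresponds to L = 10: |L_tot| = ℏ√(10·11) = √110 ℏ.

|L_tot|_max = √110 ℏ ≈ 10.488ℏ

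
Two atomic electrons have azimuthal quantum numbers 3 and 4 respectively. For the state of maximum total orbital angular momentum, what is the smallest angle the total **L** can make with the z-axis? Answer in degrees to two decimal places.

θ_min ≈ 20.70°

L runs from |3 − 4| = 1 to 3 + 4 = 7.
So L can be 1, 2, 3, 4, 5, 6, 7.
The maximum is L = 7, with |L_tot| = ℏ√(7·8) = 2√14 ℏ.
The minimum angle with z is arccos(7/√56) ≈ 20.70°.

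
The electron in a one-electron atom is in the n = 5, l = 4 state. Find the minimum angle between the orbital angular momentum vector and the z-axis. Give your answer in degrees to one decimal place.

θ_min ≈ 26.6°

|L| = √(l(l+1)) ℏ = 2√5 ℏ.
The smallest angle corresponds to the largest L_z, i.e. m_l = l = 4, giving L_z = 4ℏ.
cos θ_min = 4/√20, so θ_min ≈ 26.6°.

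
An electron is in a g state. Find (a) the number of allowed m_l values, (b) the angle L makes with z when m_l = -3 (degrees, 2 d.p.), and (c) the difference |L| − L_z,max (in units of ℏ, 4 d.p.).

For a g orbital, l = 4.
There are 2l+1 = 9 values of m_l.
For m_l = -3: cos θ = -3/√20, θ ≈ 132.13°.
|L| − L_z,max = (2√5 − 4)ℏ ≈ 0.4721ℏ.

9 values; θ(m_l=-3) ≈ 132.13°; |L|−L_z,max ≈ 0.4721ℏ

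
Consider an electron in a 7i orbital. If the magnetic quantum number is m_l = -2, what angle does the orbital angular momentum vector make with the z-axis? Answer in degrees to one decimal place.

θ ≈ 108.0°

The 7i subshell has l = 6.
|L|² = l(l+1)ℏ² = 42ℏ², so |L| = √42 ℏ.
L_z = m_l ℏ = −2ℏ.
cos θ = L_z/|L| = -2/√42, so θ ≈ 108.0°.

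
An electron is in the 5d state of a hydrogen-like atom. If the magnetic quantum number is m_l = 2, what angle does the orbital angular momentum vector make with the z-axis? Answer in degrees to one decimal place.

5d means n = 5, l = 2.
|L|² = l(l+1)ℏ² = 6ℏ², so |L| = √6 ℏ.
L_z = m_l ℏ = 2ℏ.
cos θ = L_z/|L| = 2/√6, so θ ≈ 35.3°.

θ ≈ 35.3°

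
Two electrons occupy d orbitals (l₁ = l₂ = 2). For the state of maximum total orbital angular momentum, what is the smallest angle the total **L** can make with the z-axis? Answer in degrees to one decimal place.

By the triangle rule, |l₁ − l₂| ≤ L ≤ l₁ + l₂.
Allowed values: L = 0, 1, 2, 3, 4.
The maximum is L = 4, with |L_tot| = ℏ√(4·5) = 2√5 ℏ.
The minimum angle with z is arccos(4/√20) ≈ 26.6°.

θ_min ≈ 26.6°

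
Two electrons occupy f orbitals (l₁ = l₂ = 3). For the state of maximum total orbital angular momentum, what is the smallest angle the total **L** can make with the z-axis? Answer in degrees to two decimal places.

θ_min ≈ 22.21°

By the triangle rule, |l₁ − l₂| ≤ L ≤ l₁ + l₂.
So L can be 0, 1, 2, 3, 4, 5, 6.
The maximum is L = 6, with |L_tot| = ℏ√(6·7) = √42 ℏ.
The minimum angle with z is arccos(6/√42) ≈ 22.21°.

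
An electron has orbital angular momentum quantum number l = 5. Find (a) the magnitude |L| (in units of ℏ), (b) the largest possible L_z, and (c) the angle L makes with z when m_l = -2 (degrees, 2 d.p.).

|L| = ℏ√(5·6) = √30 ℏ ≈ 5.477ℏ.
L_z,max = lℏ = 5ℏ.
For m_l = -2: cos θ = -2/√30, θ ≈ 111.42°.

|L| = √30 ℏ ≈ 5.477ℏ; L_z,max = 5ℏ; θ(m_l=-2) ≈ 111.42°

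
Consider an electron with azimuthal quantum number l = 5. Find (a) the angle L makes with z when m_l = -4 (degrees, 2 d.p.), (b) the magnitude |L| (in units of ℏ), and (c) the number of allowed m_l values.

θ(m_l=-4) ≈ 136.91°; |L| = √30 ℏ ≈ 5.477ℏ; 11 values

For m_l = -4: cos θ = -4/√30, θ ≈ 136.91°.
|L| = ℏ√(5·6) = √30 ℏ ≈ 5.477ℏ.
There are 2l+1 = 11 values of m_l.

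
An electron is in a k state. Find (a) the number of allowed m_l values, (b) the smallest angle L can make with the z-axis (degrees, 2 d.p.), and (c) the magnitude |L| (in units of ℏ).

For a k orbital, l = 7.
There are 2l+1 = 15 values of m_l.
cos θ_min = 7/√56, so θ_min ≈ 20.70°.
|L| = ℏ√(7·8) = 2√14 ℏ ≈ 7.483ℏ.

15 values; θ_min ≈ 20.70°; |L| = 2√14 ℏ ≈ 7.483ℏ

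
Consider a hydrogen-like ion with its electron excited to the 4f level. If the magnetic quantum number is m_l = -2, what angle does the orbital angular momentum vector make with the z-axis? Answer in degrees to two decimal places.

The 4f level has l = 3.
|L| = √(l(l+1)) ℏ = 2√3 ℏ.
L_z = m_l ℏ = −2ℏ.
cos θ = L_z/|L| = -2/√12, so θ ≈ 125.26°.

θ ≈ 125.26°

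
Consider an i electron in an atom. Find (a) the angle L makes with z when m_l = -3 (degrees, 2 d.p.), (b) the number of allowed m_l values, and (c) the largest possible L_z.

For an i orbital, l = 6.
For m_l = -3: cos θ = -3/√42, θ ≈ 117.58°.
There are 2l+1 = 13 values of m_l.
L_z,max = lℏ = 6ℏ.

θ(m_l=-3) ≈ 117.58°; 13 values; L_z,max = 6ℏ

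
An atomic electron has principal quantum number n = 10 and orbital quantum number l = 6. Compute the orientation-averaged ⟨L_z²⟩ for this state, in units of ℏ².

⟨L_z²⟩ = 14 ℏ²

m_l ∈ {-6, -5, -4, -3, -2, -1, 0, 1, 2, 3, 4, 5, 6}.
⟨L_z²⟩ = ℏ²·l(l+1)/3 = 14ℏ².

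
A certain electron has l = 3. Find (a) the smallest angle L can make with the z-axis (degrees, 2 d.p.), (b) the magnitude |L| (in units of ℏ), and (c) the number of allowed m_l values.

θ_min ≈ 30.00°; |L| = 2√3 ℏ ≈ 3.464ℏ; 7 values

cos θ_min = 3/√12, so θ_min ≈ 30.00°.
|L| = ℏ√(3·4) = 2√3 ℏ ≈ 3.464ℏ.
There are 2l+1 = 7 values of m_l.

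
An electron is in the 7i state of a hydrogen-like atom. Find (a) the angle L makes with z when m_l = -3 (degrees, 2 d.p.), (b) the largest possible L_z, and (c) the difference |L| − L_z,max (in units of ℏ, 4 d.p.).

For 7i, l = 6.
For m_l = -3: cos θ = -3/√42, θ ≈ 117.58°.
L_z,max = lℏ = 6ℏ.
|L| − L_z,max = (√42 − 6)ℏ ≈ 0.4807ℏ.

θ(m_l=-3) ≈ 117.58°; L_z,max = 6ℏ; |L|−L_z,max ≈ 0.4807ℏ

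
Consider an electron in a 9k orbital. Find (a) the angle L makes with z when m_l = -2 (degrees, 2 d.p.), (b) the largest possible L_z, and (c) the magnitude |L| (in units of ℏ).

9k means n = 9, l = 7.
For m_l = -2: cos θ = -2/√56, θ ≈ 105.50°.
L_z,max = lℏ = 7ℏ.
|L| = ℏ√(7·8) = 2√14 ℏ ≈ 7.483ℏ.

θ(m_l=-2) ≈ 105.50°; L_z,max = 7ℏ; |L| = 2√14 ℏ ≈ 7.483ℏ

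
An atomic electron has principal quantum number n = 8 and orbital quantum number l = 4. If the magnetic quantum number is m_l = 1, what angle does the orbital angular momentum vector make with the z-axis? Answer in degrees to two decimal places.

|L| = √(l(l+1)) ℏ = 2√5 ℏ.
L_z = m_l ℏ = 1ℏ.
cos θ = L_z/|L| = 1/√20, so θ ≈ 77.08°.

θ ≈ 77.08°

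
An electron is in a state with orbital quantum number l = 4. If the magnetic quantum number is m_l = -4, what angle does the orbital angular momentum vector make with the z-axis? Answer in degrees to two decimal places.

|L| = √(l(l+1)) ℏ = 2√5 ℏ.
L_z = m_l ℏ = −4ℏ.
cos θ = L_z/|L| = -4/√20, so θ ≈ 153.43°.

θ ≈ 153.43°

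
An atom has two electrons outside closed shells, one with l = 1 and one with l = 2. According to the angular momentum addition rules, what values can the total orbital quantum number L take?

L = 1, 2, 3

By the triangle rule, |l₁ − l₂| ≤ L ≤ l₁ + l₂.
So L can be 1, 2, 3.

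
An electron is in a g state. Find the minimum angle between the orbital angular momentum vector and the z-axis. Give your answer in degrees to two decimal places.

A g state has l = 4.
|L| = √(l(l+1)) ℏ = 2√5 ℏ.
The smallest angle corresponds to the largest L_z, i.e. m_l = l = 4, giving L_z = 4ℏ.
cos θ_min = 4/√20, so θ_min ≈ 26.57°.

θ_min ≈ 26.57°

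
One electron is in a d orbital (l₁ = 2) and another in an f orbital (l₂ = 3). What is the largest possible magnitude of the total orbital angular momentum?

Angular momentum addition gives L = |l₁ − l₂|, …, l₁ + l₂.
L ∈ {1, 2, 3, 4, 5}.
The largest magnitude corresponds to L = 5: |L_tot| = ℏ√(5·6) = √30 ℏ.

|L_tot|_max = √30 ℏ ≈ 5.477ℏ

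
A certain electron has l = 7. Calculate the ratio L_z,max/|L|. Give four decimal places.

|L| = 2√14 ℏ ≈ 7.4833ℏ, while L_z,max = lℏ = 7ℏ.
L_z,max/|L| = 7/√56 = 0.9354.

L_z,max/|L| = 0.9354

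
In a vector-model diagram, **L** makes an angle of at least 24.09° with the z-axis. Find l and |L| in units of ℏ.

At minimum angle, m_l = l, so cos θ = l/√(l(l+1)); cos²θ = l/(l+1) = 0.8334.
Solving: l = 5.
Then |L| = ℏ√(5·6) = √30 ℏ.

l = 5, |L| = √30 ℏ ≈ 5.477ℏ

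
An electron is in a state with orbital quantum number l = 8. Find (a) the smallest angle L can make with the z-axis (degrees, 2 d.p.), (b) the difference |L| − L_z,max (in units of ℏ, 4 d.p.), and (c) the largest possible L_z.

θ_min ≈ 19.47°; |L|−L_z,max ≈ 0.4853ℏ; L_z,max = 8ℏ

cos θ_min = 8/√72, so θ_min ≈ 19.47°.
|L| − L_z,max = (6√2 − 8)ℏ ≈ 0.4853ℏ.
L_z,max = lℏ = 8ℏ.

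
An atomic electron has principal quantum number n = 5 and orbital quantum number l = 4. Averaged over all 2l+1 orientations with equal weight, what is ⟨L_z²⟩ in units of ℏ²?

m_l runs from −4 to 4, i.e. {-4, -3, -2, -1, 0, 1, 2, 3, 4}.
⟨L_z²⟩ = ℏ²·(Σ m_l²)/(2l+1) = ℏ²·60/9 = 6.667ℏ².

⟨L_z²⟩ = 6.667 ℏ²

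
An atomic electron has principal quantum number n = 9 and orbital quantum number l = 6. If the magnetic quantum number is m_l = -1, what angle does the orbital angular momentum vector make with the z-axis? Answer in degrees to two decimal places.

θ ≈ 98.88°

|L|² = l(l+1)ℏ² = 42ℏ², so |L| = √42 ℏ.
L_z = m_l ℏ = −1ℏ.
cos θ = L_z/|L| = -1/√42, so θ ≈ 98.88°.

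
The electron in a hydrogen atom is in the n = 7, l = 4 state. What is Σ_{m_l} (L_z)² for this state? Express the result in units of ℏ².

The allowed m_l values are -4, -3, -2, -1, 0, 1, 2, 3, 4.
Σ m_l² = l(l+1)(2l+1)/3 = 4·5·9/3 = 60.

Σ(L_z)² = 60 ℏ²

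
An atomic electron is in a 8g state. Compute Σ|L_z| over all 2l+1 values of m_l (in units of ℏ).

Σ|L_z| = 20 ℏ

For 8g, l = 4.
m_l runs from −4 to 4, i.e. {-4, -3, -2, -1, 0, 1, 2, 3, 4}.
Σ|m_l| = 2·4(4+1)/2 = 20.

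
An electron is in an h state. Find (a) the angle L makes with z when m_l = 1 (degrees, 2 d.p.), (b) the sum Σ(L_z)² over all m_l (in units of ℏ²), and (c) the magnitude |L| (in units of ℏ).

An h state has l = 5.
For m_l = 1: cos θ = 1/√30, θ ≈ 79.48°.
Σ m_l² = 110, so Σ(L_z)² = 110 ℏ².
|L| = ℏ√(5·6) = √30 ℏ ≈ 5.477ℏ.

θ(m_l=1) ≈ 79.48°; Σ(L_z)² = 110 ℏ²; |L| = √30 ℏ ≈ 5.477ℏ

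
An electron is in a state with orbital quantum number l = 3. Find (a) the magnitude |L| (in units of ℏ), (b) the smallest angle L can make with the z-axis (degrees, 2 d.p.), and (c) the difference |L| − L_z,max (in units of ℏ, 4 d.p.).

|L| = 2√3 ℏ ≈ 3.464ℏ; θ_min ≈ 30.00°; |L|−L_z,max ≈ 0.4641ℏ

|L| = ℏ√(3·4) = 2√3 ℏ ≈ 3.464ℏ.
cos θ_min = 3/√12, so θ_min ≈ 30.00°.
|L| − L_z,max = (2√3 − 3)ℏ ≈ 0.4641ℏ.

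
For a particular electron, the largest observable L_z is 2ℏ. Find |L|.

|L| = √6 ℏ ≈ 2.449ℏ

L_z,max = lℏ, so l = 2.
Then |L| = ℏ√(2·3) = √6 ℏ.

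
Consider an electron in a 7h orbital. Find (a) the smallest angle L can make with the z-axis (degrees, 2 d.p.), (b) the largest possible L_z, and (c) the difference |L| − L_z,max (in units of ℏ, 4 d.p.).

7h means n = 7, l = 5.
cos θ_min = 5/√30, so θ_min ≈ 24.09°.
L_z,max = lℏ = 5ℏ.
|L| − L_z,max = (√30 − 5)ℏ ≈ 0.4772ℏ.

θ_min ≈ 24.09°; L_z,max = 5ℏ; |L|−L_z,max ≈ 0.4772ℏ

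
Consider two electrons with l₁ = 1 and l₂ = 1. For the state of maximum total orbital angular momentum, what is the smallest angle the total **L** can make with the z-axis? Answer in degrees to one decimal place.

L runs from |1 − 1| = 0 to 1 + 1 = 2.
Allowed values: L = 0, 1, 2.
The maximum is L = 2, with |L_tot| = ℏ√(2·3) = √6 ℏ.
The minimum angle with z is arccos(2/√6) ≈ 35.3°.

θ_min ≈ 35.3°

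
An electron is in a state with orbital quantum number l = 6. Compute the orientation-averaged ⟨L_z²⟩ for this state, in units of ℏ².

⟨L_z²⟩ = 14 ℏ²

The allowed m_l values are -6, -5, -4, -3, -2, -1, 0, 1, 2, 3, 4, 5, 6.
⟨L_z²⟩ = ℏ²·l(l+1)/3 = 14ℏ².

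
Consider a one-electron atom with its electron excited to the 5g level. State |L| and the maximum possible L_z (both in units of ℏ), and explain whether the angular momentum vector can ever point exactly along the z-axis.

No: L_z,max = 4ℏ < |L| = 2√5 ℏ ≈ 4.472ℏ

The 5g level has l = 4.
|L| = 2√5 ℏ ≈ 4.4721ℏ, while L_z,max = lℏ = 4ℏ.
Since |L| > L_z,max, the vector can never point exactly along z; the closest it comes is θ_min = arccos(4/√20) ≈ 26.6°.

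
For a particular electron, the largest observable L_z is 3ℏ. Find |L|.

|L| = 2√3 ℏ ≈ 3.464ℏ

The maximum L_z equals lℏ, giving l = 3.
|L| = √(l(l+1)) ℏ = 2√3 ℏ.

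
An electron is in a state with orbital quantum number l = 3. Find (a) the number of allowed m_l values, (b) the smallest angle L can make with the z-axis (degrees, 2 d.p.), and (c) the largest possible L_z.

There are 2l+1 = 7 values of m_l.
cos θ_min = 3/√12, so θ_min ≈ 30.00°.
L_z,max = lℏ = 3ℏ.

7 values; θ_min ≈ 30.00°; L_z,max = 3ℏ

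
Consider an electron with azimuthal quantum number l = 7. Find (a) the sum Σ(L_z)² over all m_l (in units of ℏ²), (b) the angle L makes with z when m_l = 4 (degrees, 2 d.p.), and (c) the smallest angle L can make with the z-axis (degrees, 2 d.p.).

Σ(L_z)² = 280 ℏ²; θ(m_l=4) ≈ 57.69°; θ_min ≈ 20.70°

Σ m_l² = 280, so Σ(L_z)² = 280 ℏ².
For m_l = 4: cos θ = 4/√56, θ ≈ 57.69°.
cos θ_min = 7/√56, so θ_min ≈ 20.70°.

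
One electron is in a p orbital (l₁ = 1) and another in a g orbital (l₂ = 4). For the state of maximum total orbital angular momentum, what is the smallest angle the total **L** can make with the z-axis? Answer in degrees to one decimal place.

By the triangle rule, |l₁ − l₂| ≤ L ≤ l₁ + l₂.
So L can be 3, 4, 5.
The maximum is L = 5, with |L_tot| = ℏ√(5·6) = √30 ℏ.
The minimum angle with z is arccos(5/√30) ≈ 24.1°.

θ_min ≈ 24.1°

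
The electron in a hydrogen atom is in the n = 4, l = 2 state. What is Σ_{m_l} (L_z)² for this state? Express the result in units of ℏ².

m_l ∈ {-2, -1, 0, 1, 2}.
Σ m_l² = l(l+1)(2l+1)/3 = 2·3·5/3 = 10.

Σ(L_z)² = 10 ℏ²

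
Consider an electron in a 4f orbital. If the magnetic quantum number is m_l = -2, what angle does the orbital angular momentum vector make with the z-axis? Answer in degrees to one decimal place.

θ ≈ 125.3°

For 4f, l = 3.
|L|² = l(l+1)ℏ² = 12ℏ², so |L| = 2√3 ℏ.
L_z = m_l ℏ = −2ℏ.
cos θ = L_z/|L| = -2/√12, so θ ≈ 125.3°.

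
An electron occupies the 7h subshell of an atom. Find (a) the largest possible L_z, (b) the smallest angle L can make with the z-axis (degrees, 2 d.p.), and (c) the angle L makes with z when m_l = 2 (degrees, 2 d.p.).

The 7h subshell has l = 5.
L_z,max = lℏ = 5ℏ.
cos θ_min = 5/√30, so θ_min ≈ 24.09°.
For m_l = 2: cos θ = 2/√30, θ ≈ 68.58°.

L_z,max = 5ℏ; θ_min ≈ 24.09°; θ(m_l=2) ≈ 68.58°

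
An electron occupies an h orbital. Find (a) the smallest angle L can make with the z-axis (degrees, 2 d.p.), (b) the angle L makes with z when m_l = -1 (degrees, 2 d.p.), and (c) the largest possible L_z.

An h state has l = 5.
cos θ_min = 5/√30, so θ_min ≈ 24.09°.
For m_l = -1: cos θ = -1/√30, θ ≈ 100.52°.
L_z,max = lℏ = 5ℏ.

θ_min ≈ 24.09°; θ(m_l=-1) ≈ 100.52°; L_z,max = 5ℏ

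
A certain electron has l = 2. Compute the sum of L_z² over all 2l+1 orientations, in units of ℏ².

The allowed m_l values are -2, -1, 0, 1, 2.
Σ m_l² = l(l+1)(2l+1)/3 = 2·3·5/3 = 10.

Σ(L_z)² = 10 ℏ²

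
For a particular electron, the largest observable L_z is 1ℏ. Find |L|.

The maximum L_z equals lℏ, giving l = 1.
|L| = √(l(l+1)) ℏ = √2 ℏ.

|L| = √2 ℏ ≈ 1.414ℏ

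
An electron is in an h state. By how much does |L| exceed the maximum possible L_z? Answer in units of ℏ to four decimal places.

|L| − L_z,max ≈ 0.4772ℏ

H corresponds to l = 5.
|L| = √30 ℏ ≈ 5.4772ℏ, while L_z,max = lℏ = 5ℏ.
The difference is (√30 − 5)ℏ ≈ 0.4772ℏ.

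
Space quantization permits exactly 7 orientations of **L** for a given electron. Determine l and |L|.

7 = 2l + 1, so l = (7−1)/2 = 3.
|L| = ℏ√(l(l+1)) = ℏ√(3·4) = 2√3 ℏ.

l = 3, |L| = 2√3 ℏ ≈ 3.464ℏ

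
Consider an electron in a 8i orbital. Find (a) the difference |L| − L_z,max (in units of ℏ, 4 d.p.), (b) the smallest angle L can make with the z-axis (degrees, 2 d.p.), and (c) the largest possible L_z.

8i means n = 8, l = 6.
|L| − L_z,max = (√42 − 6)ℏ ≈ 0.4807ℏ.
cos θ_min = 6/√42, so θ_min ≈ 22.21°.
L_z,max = lℏ = 6ℏ.

|L|−L_z,max ≈ 0.4807ℏ; θ_min ≈ 22.21°; L_z,max = 6ℏ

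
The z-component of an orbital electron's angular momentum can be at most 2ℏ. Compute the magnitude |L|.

|L| = √6 ℏ ≈ 2.449ℏ

L_z,max = lℏ, so l = 2.
|L| = ℏ√(l(l+1)) = √6 ℏ.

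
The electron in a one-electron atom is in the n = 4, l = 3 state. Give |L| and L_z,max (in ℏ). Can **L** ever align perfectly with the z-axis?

|L| = 2√3 ℏ ≈ 3.4641ℏ, while L_z,max = lℏ = 3ℏ.
Since |L| > L_z,max, the vector can never point exactly along z; the closest it comes is θ_min = arccos(3/√12) ≈ 30.0°.

No: L_z,max = 3ℏ < |L| = 2√3 ℏ ≈ 3.464ℏ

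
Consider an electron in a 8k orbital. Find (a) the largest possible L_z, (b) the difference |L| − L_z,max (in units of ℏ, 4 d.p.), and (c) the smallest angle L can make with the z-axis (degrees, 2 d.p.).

8k means n = 8, l = 7.
L_z,max = lℏ = 7ℏ.
|L| − L_z,max = (2√14 − 7)ℏ ≈ 0.4833ℏ.
cos θ_min = 7/√56, so θ_min ≈ 20.70°.

L_z,max = 7ℏ; |L|−L_z,max ≈ 0.4833ℏ; θ_min ≈ 20.70°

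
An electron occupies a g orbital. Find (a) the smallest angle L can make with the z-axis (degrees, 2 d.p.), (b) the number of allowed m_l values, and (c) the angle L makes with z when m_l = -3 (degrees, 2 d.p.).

θ_min ≈ 26.57°; 9 values; θ(m_l=-3) ≈ 132.13°

The letter g corresponds to l = 4.
cos θ_min = 4/√20, so θ_min ≈ 26.57°.
There are 2l+1 = 9 values of m_l.
For m_l = -3: cos θ = -3/√20, θ ≈ 132.13°.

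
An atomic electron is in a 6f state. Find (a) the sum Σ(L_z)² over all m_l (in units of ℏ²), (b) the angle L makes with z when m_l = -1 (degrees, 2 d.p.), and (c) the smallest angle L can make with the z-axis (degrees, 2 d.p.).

Σ(L_z)² = 28 ℏ²; θ(m_l=-1) ≈ 106.78°; θ_min ≈ 30.00°

For 6f, l = 3.
Σ m_l² = 28, so Σ(L_z)² = 28 ℏ².
For m_l = -1: cos θ = -1/√12, θ ≈ 106.78°.
cos θ_min = 3/√12, so θ_min ≈ 30.00°.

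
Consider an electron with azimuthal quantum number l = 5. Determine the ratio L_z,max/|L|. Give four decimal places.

|L| = √30 ℏ ≈ 5.4772ℏ, while L_z,max = lℏ = 5ℏ.
L_z,max/|L| = 5/√30 = 0.9129.

L_z,max/|L| = 0.9129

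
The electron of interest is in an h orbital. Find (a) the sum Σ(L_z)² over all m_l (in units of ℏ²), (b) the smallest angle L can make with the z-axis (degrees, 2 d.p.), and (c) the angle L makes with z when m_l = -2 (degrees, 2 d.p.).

An h state has l = 5.
Σ m_l² = 110, so Σ(L_z)² = 110 ℏ².
cos θ_min = 5/√30, so θ_min ≈ 24.09°.
For m_l = -2: cos θ = -2/√30, θ ≈ 111.42°.

Σ(L_z)² = 110 ℏ²; θ_min ≈ 24.09°; θ(m_l=-2) ≈ 111.42°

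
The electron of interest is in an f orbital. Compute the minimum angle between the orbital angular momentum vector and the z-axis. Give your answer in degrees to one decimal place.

For an f orbital, l = 3.
|L| = √(l(l+1)) ℏ = 2√3 ℏ.
The smallest angle corresponds to the largest L_z, i.e. m_l = l = 3, giving L_z = 3ℏ.
cos θ_min = 3/√12, so θ_min ≈ 30.0°.

θ_min ≈ 30.0°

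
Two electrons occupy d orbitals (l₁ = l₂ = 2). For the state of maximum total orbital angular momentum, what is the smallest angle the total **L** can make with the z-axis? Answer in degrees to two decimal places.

θ_min ≈ 26.57°

The total orbital quantum number L ranges from |l₁ − l₂| to l₁ + l₂ in integer steps.
L ∈ {0, 1, 2, 3, 4}.
The maximum is L = 4, with |L_tot| = ℏ√(4·5) = 2√5 ℏ.
The minimum angle with z is arccos(4/√20) ≈ 26.57°.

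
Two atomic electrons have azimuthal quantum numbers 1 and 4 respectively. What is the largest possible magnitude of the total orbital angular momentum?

|L_tot|_max = √30 ℏ ≈ 5.477ℏ

L runs from |1 − 4| = 3 to 1 + 4 = 5.
L ∈ {3, 4, 5}.
The largest magnitude corresponds to L = 5: |L_tot| = ℏ√(5·6) = √30 ℏ.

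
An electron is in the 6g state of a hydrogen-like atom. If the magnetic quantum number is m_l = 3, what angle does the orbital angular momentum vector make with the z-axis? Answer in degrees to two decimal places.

θ ≈ 47.87°

The 6g subshell has l = 4.
|L| = √(l(l+1)) ℏ = 2√5 ℏ.
L_z = m_l ℏ = 3ℏ.
cos θ = L_z/|L| = 3/√20, so θ ≈ 47.87°.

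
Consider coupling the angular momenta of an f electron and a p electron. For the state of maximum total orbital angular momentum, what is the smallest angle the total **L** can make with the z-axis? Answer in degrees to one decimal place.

Angular momentum addition gives L = |l₁ − l₂|, …, l₁ + l₂.
L ∈ {2, 3, 4}.
The maximum is L = 4, with |L_tot| = ℏ√(4·5) = 2√5 ℏ.
The minimum angle with z is arccos(4/√20) ≈ 26.6°.

θ_min ≈ 26.6°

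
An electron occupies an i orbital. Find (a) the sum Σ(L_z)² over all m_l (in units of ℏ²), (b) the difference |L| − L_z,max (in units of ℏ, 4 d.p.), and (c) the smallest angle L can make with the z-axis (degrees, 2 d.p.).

Σ(L_z)² = 182 ℏ²; |L|−L_z,max ≈ 0.4807ℏ; θ_min ≈ 22.21°

The letter i corresponds to l = 6.
Σ m_l² = 182, so Σ(L_z)² = 182 ℏ².
|L| − L_z,max = (√42 − 6)ℏ ≈ 0.4807ℏ.
cos θ_min = 6/√42, so θ_min ≈ 22.21°.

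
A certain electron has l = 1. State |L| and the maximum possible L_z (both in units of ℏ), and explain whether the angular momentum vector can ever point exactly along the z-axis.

|L| = √2 ℏ ≈ 1.4142ℏ, while L_z,max = lℏ = 1ℏ.
Since |L| > L_z,max, the vector can never point exactly along z; the closest it comes is θ_min = arccos(1/√2) ≈ 45.0°.

No: L_z,max = 1ℏ < |L| = √2 ℏ ≈ 1.414ℏ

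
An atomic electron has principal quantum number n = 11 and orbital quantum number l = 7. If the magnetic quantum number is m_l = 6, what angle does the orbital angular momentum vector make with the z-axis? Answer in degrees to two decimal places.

|L| = √(l(l+1)) ℏ = 2√14 ℏ.
L_z = m_l ℏ = 6ℏ.
cos θ = L_z/|L| = 6/√56, so θ ≈ 36.70°.

θ ≈ 36.70°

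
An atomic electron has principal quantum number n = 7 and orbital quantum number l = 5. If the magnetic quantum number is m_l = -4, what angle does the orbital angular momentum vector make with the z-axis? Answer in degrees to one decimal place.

θ ≈ 136.9°

|L|² = l(l+1)ℏ² = 30ℏ², so |L| = √30 ℏ.
L_z = m_l ℏ = −4ℏ.
cos θ = L_z/|L| = -4/√30, so θ ≈ 136.9°.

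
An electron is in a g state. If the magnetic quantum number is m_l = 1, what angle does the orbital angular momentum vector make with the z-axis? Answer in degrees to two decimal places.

G corresponds to l = 4.
|L|² = l(l+1)ℏ² = 20ℏ², so |L| = 2√5 ℏ.
L_z = m_l ℏ = 1ℏ.
cos θ = L_z/|L| = 1/√20, so θ ≈ 77.08°.

θ ≈ 77.08°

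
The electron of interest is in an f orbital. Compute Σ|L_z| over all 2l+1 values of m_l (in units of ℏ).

For an f orbital, l = 3.
m_l ∈ {-3, -2, -1, 0, 1, 2, 3}.
Σ|m_l| = 2(1+2+…+3) = 12.

Σ|L_z| = 12 ℏ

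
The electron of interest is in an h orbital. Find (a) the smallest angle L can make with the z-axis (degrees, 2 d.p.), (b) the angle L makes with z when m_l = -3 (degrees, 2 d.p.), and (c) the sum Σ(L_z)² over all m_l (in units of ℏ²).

An h state has l = 5.
cos θ_min = 5/√30, so θ_min ≈ 24.09°.
For m_l = -3: cos θ = -3/√30, θ ≈ 123.21°.
Σ m_l² = 110, so Σ(L_z)² = 110 ℏ².

θ_min ≈ 24.09°; θ(m_l=-3) ≈ 123.21°; Σ(L_z)² = 110 ℏ²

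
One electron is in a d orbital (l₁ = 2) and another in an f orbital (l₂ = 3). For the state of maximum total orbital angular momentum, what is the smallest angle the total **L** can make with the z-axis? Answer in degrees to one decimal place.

Angular momentum addition gives L = |l₁ − l₂|, …, l₁ + l₂.
Allowed values: L = 1, 2, 3, 4, 5.
The maximum is L = 5, with |L_tot| = ℏ√(5·6) = √30 ℏ.
The minimum angle with z is arccos(5/√30) ≈ 24.1°.

θ_min ≈ 24.1°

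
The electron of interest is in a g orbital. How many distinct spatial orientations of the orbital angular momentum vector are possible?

9

G corresponds to l = 4.
The number of m_l values is 2l + 1 = 2·4 + 1 = 9.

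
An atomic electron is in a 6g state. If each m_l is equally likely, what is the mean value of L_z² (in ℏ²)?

⟨L_z²⟩ = 6.667 ℏ²

The 6g subshell has l = 4.
m_l runs from −4 to 4, i.e. {-4, -3, -2, -1, 0, 1, 2, 3, 4}.
Average of L_z² over 9 states: 60/9 ℏ² = 6.667 ℏ².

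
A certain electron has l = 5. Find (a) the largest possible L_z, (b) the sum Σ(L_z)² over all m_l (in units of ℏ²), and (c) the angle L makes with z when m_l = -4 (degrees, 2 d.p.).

L_z,max = 5ℏ; Σ(L_z)² = 110 ℏ²; θ(m_l=-4) ≈ 136.91°

L_z,max = lℏ = 5ℏ.
Σ m_l² = 110, so Σ(L_z)² = 110 ℏ².
For m_l = -4: cos θ = -4/√30, θ ≈ 136.91°.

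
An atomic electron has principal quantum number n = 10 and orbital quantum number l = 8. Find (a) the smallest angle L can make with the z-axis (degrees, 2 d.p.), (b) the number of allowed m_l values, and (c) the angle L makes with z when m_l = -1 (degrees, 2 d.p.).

cos θ_min = 8/√72, so θ_min ≈ 19.47°.
There are 2l+1 = 17 values of m_l.
For m_l = -1: cos θ = -1/√72, θ ≈ 96.77°.

θ_min ≈ 19.47°; 17 values; θ(m_l=-1) ≈ 96.77°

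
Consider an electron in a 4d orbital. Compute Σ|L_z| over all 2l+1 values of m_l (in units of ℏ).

The 4d subshell has l = 2.
m_l runs from −2 to 2, i.e. {-2, -1, 0, 1, 2}.
Σ|m_l| = 2(1+2+…+2) = 6.

Σ|L_z| = 6 ℏ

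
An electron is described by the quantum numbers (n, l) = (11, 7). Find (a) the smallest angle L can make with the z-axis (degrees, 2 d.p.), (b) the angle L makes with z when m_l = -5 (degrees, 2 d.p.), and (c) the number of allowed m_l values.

θ_min ≈ 20.70°; θ(m_l=-5) ≈ 131.92°; 15 values

cos θ_min = 7/√56, so θ_min ≈ 20.70°.
For m_l = -5: cos θ = -5/√56, θ ≈ 131.92°.
There are 2l+1 = 15 values of m_l.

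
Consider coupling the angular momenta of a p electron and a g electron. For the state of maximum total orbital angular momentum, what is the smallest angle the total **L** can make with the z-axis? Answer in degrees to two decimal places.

The total orbital quantum number L ranges from |l₁ − l₂| to l₁ + l₂ in integer steps.
So L can be 3, 4, 5.
The maximum is L = 5, with |L_tot| = ℏ√(5·6) = √30 ℏ.
The minimum angle with z is arccos(5/√30) ≈ 24.09°.

θ_min ≈ 24.09°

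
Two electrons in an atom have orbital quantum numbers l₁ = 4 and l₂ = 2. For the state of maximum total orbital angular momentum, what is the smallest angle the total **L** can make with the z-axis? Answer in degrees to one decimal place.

The total orbital quantum number L ranges from |l₁ − l₂| to l₁ + l₂ in integer steps.
So L can be 2, 3, 4, 5, 6.
The maximum is L = 6, with |L_tot| = ℏ√(6·7) = √42 ℏ.
The minimum angle with z is arccos(6/√42) ≈ 22.2°.

θ_min ≈ 22.2°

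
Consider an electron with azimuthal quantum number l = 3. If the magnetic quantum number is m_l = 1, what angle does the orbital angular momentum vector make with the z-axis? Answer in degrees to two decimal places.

θ ≈ 73.22°

|L|² = l(l+1)ℏ² = 12ℏ², so |L| = 2√3 ℏ.
L_z = m_l ℏ = 1ℏ.
cos θ = L_z/|L| = 1/√12, so θ ≈ 73.22°.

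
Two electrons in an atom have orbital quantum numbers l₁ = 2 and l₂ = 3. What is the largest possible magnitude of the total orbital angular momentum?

|L_tot|_max = √30 ℏ ≈ 5.477ℏ

L runs from |2 − 3| = 1 to 2 + 3 = 5.
L ∈ {1, 2, 3, 4, 5}.
The largest magnitude corresponds to L = 5: |L_tot| = ℏ√(5·6) = √30 ℏ.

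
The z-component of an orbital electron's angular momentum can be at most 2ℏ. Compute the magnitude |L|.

The maximum L_z equals lℏ, giving l = 2.
|L| = ℏ√(l(l+1)) = √6 ℏ.

|L| = √6 ℏ ≈ 2.449ℏ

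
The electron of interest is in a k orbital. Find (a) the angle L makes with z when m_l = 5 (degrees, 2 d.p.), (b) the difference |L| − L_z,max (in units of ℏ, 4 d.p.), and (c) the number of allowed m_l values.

For a k orbital, l = 7.
For m_l = 5: cos θ = 5/√56, θ ≈ 48.08°.
|L| − L_z,max = (2√14 − 7)ℏ ≈ 0.4833ℏ.
There are 2l+1 = 15 values of m_l.

θ(m_l=5) ≈ 48.08°; |L|−L_z,max ≈ 0.4833ℏ; 15 values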